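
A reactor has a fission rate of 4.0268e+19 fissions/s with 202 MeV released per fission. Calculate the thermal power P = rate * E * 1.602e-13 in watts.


P = fission_rate * E_MeV * 1.602e-13
P = 4.0268e+19 * 202 * 1.602e-13
P = 1.3031e+09 W

1.3031e+09


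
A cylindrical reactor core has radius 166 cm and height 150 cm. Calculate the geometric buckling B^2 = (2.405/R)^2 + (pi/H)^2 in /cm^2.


B^2 = (2.405/R)^2 + (pi/H)^2
B^2 = (2.405/166)^2 + (pi/150)^2
B^2 = 6.4855e-04 /cm^2

6.4855e-04


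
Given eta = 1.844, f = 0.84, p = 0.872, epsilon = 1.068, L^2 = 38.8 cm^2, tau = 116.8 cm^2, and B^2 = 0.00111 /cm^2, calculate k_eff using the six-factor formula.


k_inf = eta*f*p*eps = 1.844*0.84*0.872*1.068 = 1.442540
P_TNL = 1/(1 + L^2*B^2) = 1/(1 + 38.8*0.00111) = 0.9587103
P_FNL = exp(-B^2*tau) = exp(-0.00111*116.8) = 0.8784046
k_eff = k_inf * P_TNL * P_FNL = 1.442540 * 0.9587103 * 0.8784046
k_eff = 1.2148

1.2148


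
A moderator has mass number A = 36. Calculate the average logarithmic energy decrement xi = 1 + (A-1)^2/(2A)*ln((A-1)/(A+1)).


xi = 1 + (A-1)^2/(2A) * ln((A-1)/(A+1))
xi = 1 + (36-1)^2/(2*36) * ln((36-1)/(36 +1))
xi = 0.054541

0.054541


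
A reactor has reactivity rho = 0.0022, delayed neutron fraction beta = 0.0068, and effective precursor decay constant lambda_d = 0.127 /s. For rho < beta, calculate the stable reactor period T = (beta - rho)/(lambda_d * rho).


T = (beta - rho) / (lambda_d * rho)
T = (0.0068 - 0.0022) / (0.127 * 0.0022)
T = 16.464 s

16.464


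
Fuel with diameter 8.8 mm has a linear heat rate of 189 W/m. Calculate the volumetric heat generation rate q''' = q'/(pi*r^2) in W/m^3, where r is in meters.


r = D / 2 / 1000 = 8.8 / 2 / 1000 = 0.0044 m
q''' = q' / (pi * r^2)
q''' = 189 / (pi * 0.0044^2)
q''' = 3.1075e+06 W/m^3

3.1075e+06


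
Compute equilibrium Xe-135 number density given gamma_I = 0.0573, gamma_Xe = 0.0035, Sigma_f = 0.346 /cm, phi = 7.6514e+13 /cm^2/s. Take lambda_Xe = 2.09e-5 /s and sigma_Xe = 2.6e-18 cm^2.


Xe_eq = (gamma_I + gamma_Xe) * Sigma_f * phi / (lambda_Xe + sigma_Xe * phi)
Numerator = (0.0573 + 0.0035) * 0.346 * 7.6514e+13 = 1.609610e+12
Denominator = 2.09e-5 + 2.6e-18 * 7.6514e+13 = 2.198364e-04
Xe_eq = 1.609610e+12 / 2.198364e-04 = 7.3219e+15 /cm^3

7.3219e+15


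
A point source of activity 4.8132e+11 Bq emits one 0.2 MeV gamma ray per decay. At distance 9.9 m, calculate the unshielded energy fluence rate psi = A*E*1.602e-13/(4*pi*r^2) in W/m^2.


psi = A * E * 1.602e-13 / (4*pi*r^2)
psi = 4.8132e+11 * 0.2 * 1.602e-13 / (4*pi*9.9^2)
psi = 1.2521e-05 W/m^2

1.2521e-05


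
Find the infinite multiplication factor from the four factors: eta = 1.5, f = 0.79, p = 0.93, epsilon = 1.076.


k_inf = eta * f * p * epsilon
k_inf = 1.5 * 0.79 * 0.93 * 1.076
k_inf = 1.1858

1.1858


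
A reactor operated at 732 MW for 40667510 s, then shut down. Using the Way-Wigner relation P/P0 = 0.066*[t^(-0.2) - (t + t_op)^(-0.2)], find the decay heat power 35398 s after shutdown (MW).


P/P0 = 0.066 * [t^(-0.2) - (t + t_op)^(-0.2)]
P/P0 = 0.066 * [35398^(-0.2) - (35398 + 40667510)^(-0.2)]
P/P0 = 0.066 * [0.1230848 - 0.03006595] = 0.006139244
P = 732 * 0.006139244 = 4.4939 MW

4.4939


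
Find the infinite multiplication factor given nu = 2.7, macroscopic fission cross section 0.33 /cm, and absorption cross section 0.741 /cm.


k_inf = nu * Sigma_f / Sigma_a
k_inf = 2.7 * 0.33 / 0.741
k_inf = 1.2024

1.2024


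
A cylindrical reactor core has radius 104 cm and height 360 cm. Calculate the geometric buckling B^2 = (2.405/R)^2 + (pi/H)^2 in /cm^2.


B^2 = (2.405/R)^2 + (pi/H)^2
B^2 = (2.405/104)^2 + (pi/360)^2
B^2 = 6.1092e-04 /cm^2

6.1092e-04


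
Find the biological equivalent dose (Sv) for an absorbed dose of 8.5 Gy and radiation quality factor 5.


H = D * Q
H = 8.5 * 5
H = 42.500 Sv

42.500


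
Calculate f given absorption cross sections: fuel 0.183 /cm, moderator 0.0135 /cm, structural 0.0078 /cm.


f = Sigma_a_fuel / (Sigma_a_fuel + Sigma_a_mod + Sigma_a_other)
f = 0.183 / (0.183 + 0.0135 + 0.0078)
f = 0.89574

0.89574


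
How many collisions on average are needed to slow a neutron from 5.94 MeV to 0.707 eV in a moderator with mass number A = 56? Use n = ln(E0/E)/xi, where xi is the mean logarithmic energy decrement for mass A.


xi = 1 + (A-1)^2/(2A)*ln((A-1)/(A+1)) = 0.03529286 (for A = 56)
n = ln(E0/E) / xi
n = ln(5.94e6 / 0.707) / 0.03529286
n = ln(8.401697e+06) / 0.03529286 = 451.76

451.76


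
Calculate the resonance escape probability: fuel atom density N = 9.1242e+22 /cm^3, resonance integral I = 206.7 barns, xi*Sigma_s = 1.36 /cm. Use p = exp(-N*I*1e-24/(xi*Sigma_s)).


p = exp(-N * I * 1e-24 / (xi*Sigma_s))
p = exp(-9.1242e+22 * 206.7 * 1e-24 / 1.36)
p = 9.4939e-07

9.4939e-07


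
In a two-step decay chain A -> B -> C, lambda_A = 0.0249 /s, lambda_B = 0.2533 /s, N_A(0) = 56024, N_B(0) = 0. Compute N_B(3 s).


N_B(t) = lambda_A * N_A0 / (lambda_B - lambda_A) * [exp(-lambda_A*t) - exp(-lambda_B*t)]
exp(-0.0249*3) = 0.9280219; exp(-0.2533*3) = 0.4677132
N_B = 0.0249 * 56024 / (0.2533 - 0.0249) * (0.9280219 - 0.4677132)
N_B = 2811.4

2811.4


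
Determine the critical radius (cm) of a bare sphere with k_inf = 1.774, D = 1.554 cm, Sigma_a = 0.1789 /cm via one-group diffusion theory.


L^2 = D / Sigma_a = 1.554 / 0.1789 = 8.686417 cm^2
B_m^2 = (k_inf - 1) / L^2 = (1.774 - 1) / 8.686417 = 0.08910463 /cm^2
For a bare sphere: B_g = pi/R, so R_c = pi / sqrt(B_m^2)
R_c = pi / sqrt(0.08910463) = 10.524 cm

10.524


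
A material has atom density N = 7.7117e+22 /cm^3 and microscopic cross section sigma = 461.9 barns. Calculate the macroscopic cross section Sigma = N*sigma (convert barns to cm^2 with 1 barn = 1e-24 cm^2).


Sigma = N * sigma_barns * 1e-24
Sigma = 7.7117e+22 * 461.9 * 1e-24
Sigma = 35.620 /cm

35.620


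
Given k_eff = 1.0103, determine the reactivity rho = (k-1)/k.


rho = (k_eff - 1) / k_eff
rho = (1.0103 - 1) / 1.0103
rho = 0.010195

0.010195


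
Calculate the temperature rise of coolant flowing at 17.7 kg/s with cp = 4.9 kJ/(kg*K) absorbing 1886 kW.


dT = Q / (m_dot * cp)
dT = 1886 / (17.7 * 4.9)
dT = 21.746 C

21.746


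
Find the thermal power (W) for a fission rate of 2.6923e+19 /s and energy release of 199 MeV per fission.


P = fission_rate * E_MeV * 1.602e-13
P = 2.6923e+19 * 199 * 1.602e-13
P = 8.5830e+08 W

8.5830e+08


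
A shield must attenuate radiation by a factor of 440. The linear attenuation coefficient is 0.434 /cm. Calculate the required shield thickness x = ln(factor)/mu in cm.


x = ln(factor) / mu
x = ln(440) / 0.434
x = 14.025 cm

14.025


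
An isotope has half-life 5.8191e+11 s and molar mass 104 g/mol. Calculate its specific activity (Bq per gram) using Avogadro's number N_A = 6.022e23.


lambda = ln(2) / t_half = ln(2) / 5.8191e+11 = 1.191159e-12 /s
SA = lambda * N_A / M
SA = 1.191159e-12 * 6.022e23 / 104
SA = 6.8973e+09 Bq/g

6.8973e+09


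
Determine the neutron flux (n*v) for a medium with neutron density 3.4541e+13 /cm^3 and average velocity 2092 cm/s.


phi = n * v
phi = 3.4541e+13 * 2092
phi = 7.2260e+16 /cm^2/s

7.2260e+16


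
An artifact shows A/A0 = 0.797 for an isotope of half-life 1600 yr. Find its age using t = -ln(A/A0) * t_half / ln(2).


lambda = ln(2) / t_half = ln(2) / 1600 = 4.332170e-04 /yr
t = -ln(A/A0) / lambda
t = -ln(0.797) / 4.332170e-04
t = 523.76 yr

523.76


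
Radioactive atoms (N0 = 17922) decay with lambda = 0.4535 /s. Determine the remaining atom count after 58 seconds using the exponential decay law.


N = N0 * exp(-lambda * t)
N = 17922 * exp(-0.4535 * 58)
N = 6.7630e-08

6.7630e-08


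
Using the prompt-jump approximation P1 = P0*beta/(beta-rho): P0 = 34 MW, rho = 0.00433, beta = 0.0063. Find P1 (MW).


P1/P0 = beta / (beta - rho)
P1/P0 = 0.0063 / (0.0063 - 0.00433) = 3.197970
P1 = 34 * 3.197970 = 108.73 MW

108.73


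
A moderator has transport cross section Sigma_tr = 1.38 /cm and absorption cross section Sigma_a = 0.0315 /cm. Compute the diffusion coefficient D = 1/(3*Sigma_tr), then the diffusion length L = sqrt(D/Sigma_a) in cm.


D = 1 / (3 * Sigma_tr) = 1 / (3 * 1.38) = 0.2415459 cm
L = sqrt(D / Sigma_a)
L = sqrt(0.2415459 / 0.0315)
L = 2.7691 cm

2.7691


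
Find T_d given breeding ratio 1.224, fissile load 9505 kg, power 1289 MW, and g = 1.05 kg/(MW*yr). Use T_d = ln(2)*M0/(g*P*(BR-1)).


Breeding gain G = BR - 1 = 1.224 - 1 = 0.224
Fissile production rate = g * P * G = 1.05 * 1289 * 0.224 = 303.1728 kg/yr
T_d = ln(2) * M0 / (g * P * G)
T_d = ln(2) * 9505 / 303.1728 = 21.731 yr

21.731


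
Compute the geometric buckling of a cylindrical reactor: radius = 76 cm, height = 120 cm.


B^2 = (2.405/R)^2 + (pi/H)^2
B^2 = (2.405/76)^2 + (pi/120)^2
B^2 = 0.0016868 /cm^2

0.0016868


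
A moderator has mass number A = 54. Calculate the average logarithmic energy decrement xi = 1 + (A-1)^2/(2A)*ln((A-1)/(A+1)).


xi = 1 + (A-1)^2/(2A) * ln((A-1)/(A+1))
xi = 1 + (54-1)^2/(2*54) * ln((54-1)/(54 +1))
xi = 0.036584

0.036584


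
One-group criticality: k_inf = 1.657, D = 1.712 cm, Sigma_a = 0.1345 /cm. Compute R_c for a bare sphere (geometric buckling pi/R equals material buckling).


L^2 = D / Sigma_a = 1.712 / 0.1345 = 12.72862 cm^2
B_m^2 = (k_inf - 1) / L^2 = (1.657 - 1) / 12.72862 = 0.05161596 /cm^2
For a bare sphere: B_g = pi/R, so R_c = pi / sqrt(B_m^2)
R_c = pi / sqrt(0.05161596) = 13.828 cm

13.828


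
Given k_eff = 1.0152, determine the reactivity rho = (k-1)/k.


rho = (k_eff - 1) / k_eff
rho = (1.0152 - 1) / 1.0152
rho = 0.014972

0.014972


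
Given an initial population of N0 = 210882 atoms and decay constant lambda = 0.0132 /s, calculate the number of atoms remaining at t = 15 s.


N = N0 * exp(-lambda * t)
N = 210882 * exp(-0.0132 * 15)
N = 173001

173001


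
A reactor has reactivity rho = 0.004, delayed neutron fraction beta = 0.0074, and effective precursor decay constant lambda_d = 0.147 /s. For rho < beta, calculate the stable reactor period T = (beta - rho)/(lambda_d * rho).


T = (beta - rho) / (lambda_d * rho)
T = (0.0074 - 0.004) / (0.147 * 0.004)
T = 5.7823 s

5.7823


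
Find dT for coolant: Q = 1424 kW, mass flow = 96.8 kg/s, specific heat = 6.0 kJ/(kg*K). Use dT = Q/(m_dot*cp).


dT = Q / (m_dot * cp)
dT = 1424 / (96.8 * 6.0)
dT = 2.4518 C

2.4518


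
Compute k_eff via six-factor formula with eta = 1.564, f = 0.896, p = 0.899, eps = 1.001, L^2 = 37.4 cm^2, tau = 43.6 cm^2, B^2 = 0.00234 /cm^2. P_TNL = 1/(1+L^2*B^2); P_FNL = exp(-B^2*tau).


k_inf = eta*f*p*eps = 1.564*0.896*0.899*1.001 = 1.261068
P_TNL = 1/(1 + L^2*B^2) = 1/(1 + 37.4*0.00234) = 0.9195267
P_FNL = exp(-B^2*tau) = exp(-0.00234*43.6) = 0.9030079
k_eff = k_inf * P_TNL * P_FNL = 1.261068 * 0.9195267 * 0.9030079
k_eff = 1.0471

1.0471


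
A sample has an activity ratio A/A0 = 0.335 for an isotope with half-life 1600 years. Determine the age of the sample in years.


lambda = ln(2) / t_half = ln(2) / 1600 = 4.332170e-04 /yr
t = -ln(A/A0) / lambda
t = -ln(0.335) / 4.332170e-04
t = 2524.4 yr

2524.4


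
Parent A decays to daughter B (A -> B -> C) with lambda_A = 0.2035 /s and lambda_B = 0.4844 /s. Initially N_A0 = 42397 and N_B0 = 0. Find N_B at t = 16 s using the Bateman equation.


N_B(t) = lambda_A * N_A0 / (lambda_B - lambda_A) * [exp(-lambda_A*t) - exp(-lambda_B*t)]
exp(-0.2035*16) = 0.03854226; exp(-0.4844*16) = 4.305703e-04
N_B = 0.2035 * 42397 / (0.4844 - 0.2035) * (0.03854226 - 4.305703e-04)
N_B = 1170.6

1170.6


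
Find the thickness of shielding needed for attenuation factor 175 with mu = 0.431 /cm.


x = ln(factor) / mu
x = ln(175) / 0.431
x = 11.983 cm

11.983


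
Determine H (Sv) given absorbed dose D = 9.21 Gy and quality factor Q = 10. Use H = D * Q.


H = D * Q
H = 9.21 * 10
H = 92.100 Sv

92.100


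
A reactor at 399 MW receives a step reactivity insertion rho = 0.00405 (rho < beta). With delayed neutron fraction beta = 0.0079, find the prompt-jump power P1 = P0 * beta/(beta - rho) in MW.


P1/P0 = beta / (beta - rho)
P1/P0 = 0.0079 / (0.0079 - 0.00405) = 2.051948
P1 = 399 * 2.051948 = 818.73 MW

818.73


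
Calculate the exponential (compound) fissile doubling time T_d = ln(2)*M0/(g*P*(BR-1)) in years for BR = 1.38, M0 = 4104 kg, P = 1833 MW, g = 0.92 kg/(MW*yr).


Breeding gain G = BR - 1 = 1.38 - 1 = 0.38
Fissile production rate = g * P * G = 0.92 * 1833 * 0.38 = 640.8168 kg/yr
T_d = ln(2) * M0 / (g * P * G)
T_d = ln(2) * 4104 / 640.8168 = 4.4391 yr

4.4391


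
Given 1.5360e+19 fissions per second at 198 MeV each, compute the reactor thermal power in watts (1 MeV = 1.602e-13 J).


P = fission_rate * E_MeV * 1.602e-13
P = 1.5360e+19 * 198 * 1.602e-13
P = 4.8721e+08 W

4.8721e+08


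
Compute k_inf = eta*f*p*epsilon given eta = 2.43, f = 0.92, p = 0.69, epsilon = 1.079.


k_inf = eta * f * p * epsilon
k_inf = 2.43 * 0.92 * 0.69 * 1.079
k_inf = 1.6644

1.6644


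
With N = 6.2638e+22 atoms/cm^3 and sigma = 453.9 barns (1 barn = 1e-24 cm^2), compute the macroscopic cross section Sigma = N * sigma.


Sigma = N * sigma_barns * 1e-24
Sigma = 6.2638e+22 * 453.9 * 1e-24
Sigma = 28.431 /cm

28.431


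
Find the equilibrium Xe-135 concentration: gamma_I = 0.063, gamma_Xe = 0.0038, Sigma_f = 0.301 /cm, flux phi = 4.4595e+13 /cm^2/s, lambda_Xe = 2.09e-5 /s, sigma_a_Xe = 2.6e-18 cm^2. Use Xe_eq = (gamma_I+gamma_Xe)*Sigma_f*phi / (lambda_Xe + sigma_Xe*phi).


Xe_eq = (gamma_I + gamma_Xe) * Sigma_f * phi / (lambda_Xe + sigma_Xe * phi)
Numerator = (0.063 + 0.0038) * 0.301 * 4.4595e+13 = 8.966627e+11
Denominator = 2.09e-5 + 2.6e-18 * 4.4595e+13 = 1.368470e-04
Xe_eq = 8.966627e+11 / 1.368470e-04 = 6.5523e+15 /cm^3

6.5523e+15


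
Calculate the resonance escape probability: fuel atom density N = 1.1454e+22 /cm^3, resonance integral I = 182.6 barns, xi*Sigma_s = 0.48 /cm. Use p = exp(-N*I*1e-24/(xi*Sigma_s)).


p = exp(-N * I * 1e-24 / (xi*Sigma_s))
p = exp(-1.1454e+22 * 182.6 * 1e-24 / 0.48)
p = 0.012813

0.012813


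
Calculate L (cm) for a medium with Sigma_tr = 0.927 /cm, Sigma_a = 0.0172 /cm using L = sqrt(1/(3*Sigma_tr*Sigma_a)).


D = 1 / (3 * Sigma_tr) = 1 / (3 * 0.927) = 0.3595829 cm
L = sqrt(D / Sigma_a)
L = sqrt(0.3595829 / 0.0172)
L = 4.5723 cm

4.5723


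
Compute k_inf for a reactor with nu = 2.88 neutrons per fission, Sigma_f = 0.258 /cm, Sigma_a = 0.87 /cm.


k_inf = nu * Sigma_f / Sigma_a
k_inf = 2.88 * 0.258 / 0.87
k_inf = 0.85407

0.85407


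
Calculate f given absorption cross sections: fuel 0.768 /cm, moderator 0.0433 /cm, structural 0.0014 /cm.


f = Sigma_a_fuel / (Sigma_a_fuel + Sigma_a_mod + Sigma_a_other)
f = 0.768 / (0.768 + 0.0433 + 0.0014)
f = 0.94500

0.94500


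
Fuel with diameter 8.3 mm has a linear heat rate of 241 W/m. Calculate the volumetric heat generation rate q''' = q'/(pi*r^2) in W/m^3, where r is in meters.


r = D / 2 / 1000 = 8.3 / 2 / 1000 = 0.00415 m
q''' = q' / (pi * r^2)
q''' = 241 / (pi * 0.00415^2)
q''' = 4.4542e+06 W/m^3

4.4542e+06


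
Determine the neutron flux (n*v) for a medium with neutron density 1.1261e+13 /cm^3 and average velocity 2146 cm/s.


phi = n * v
phi = 1.1261e+13 * 2146
phi = 2.4166e+16 /cm^2/s

2.4166e+16


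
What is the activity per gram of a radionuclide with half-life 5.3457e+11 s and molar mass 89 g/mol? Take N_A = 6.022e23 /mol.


lambda = ln(2) / t_half = ln(2) / 5.3457e+11 = 1.296644e-12 /s
SA = lambda * N_A / M
SA = 1.296644e-12 * 6.022e23 / 89
SA = 8.7735e+09 Bq/g

8.7735e+09


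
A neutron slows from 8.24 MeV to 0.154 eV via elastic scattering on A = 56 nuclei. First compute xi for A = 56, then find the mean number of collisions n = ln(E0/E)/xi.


xi = 1 + (A-1)^2/(2A)*ln((A-1)/(A+1)) = 0.03529286 (for A = 56)
n = ln(E0/E) / xi
n = ln(8.24e6 / 0.154) / 0.03529286
n = ln(5.350649e+07) / 0.03529286 = 504.22

504.22


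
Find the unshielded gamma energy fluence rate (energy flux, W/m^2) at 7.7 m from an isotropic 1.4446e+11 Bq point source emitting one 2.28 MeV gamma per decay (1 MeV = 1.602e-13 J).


psi = A * E * 1.602e-13 / (4*pi*r^2)
psi = 1.4446e+11 * 2.28 * 1.602e-13 / (4*pi*7.7^2)
psi = 7.0820e-05 W/m^2

7.0820e-05


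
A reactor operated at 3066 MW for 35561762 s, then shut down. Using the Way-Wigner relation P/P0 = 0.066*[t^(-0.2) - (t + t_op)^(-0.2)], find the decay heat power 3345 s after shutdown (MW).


P/P0 = 0.066 * [t^(-0.2) - (t + t_op)^(-0.2)]
P/P0 = 0.066 * [3345^(-0.2) - (3345 + 35561762)^(-0.2)]
P/P0 = 0.066 * [0.1972971 - 0.03088838] = 0.01098298
P = 3066 * 0.01098298 = 33.674 MW

33.674


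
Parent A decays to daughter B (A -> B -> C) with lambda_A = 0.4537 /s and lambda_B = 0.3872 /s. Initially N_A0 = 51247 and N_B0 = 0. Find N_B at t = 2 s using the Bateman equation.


N_B(t) = lambda_A * N_A0 / (lambda_B - lambda_A) * [exp(-lambda_A*t) - exp(-lambda_B*t)]
exp(-0.4537*2) = 0.4035721; exp(-0.3872*2) = 0.4609803
N_B = 0.4537 * 51247 / (0.3872 - 0.4537) * (0.4035721 - 0.4609803)
N_B = 20072

20072


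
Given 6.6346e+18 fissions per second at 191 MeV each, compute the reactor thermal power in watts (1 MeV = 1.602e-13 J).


P = fission_rate * E_MeV * 1.602e-13
P = 6.6346e+18 * 191 * 1.602e-13
P = 2.0301e+08 W

2.0301e+08


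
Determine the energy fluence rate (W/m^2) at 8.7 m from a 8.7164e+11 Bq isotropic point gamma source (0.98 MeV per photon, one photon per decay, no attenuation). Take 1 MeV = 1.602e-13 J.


psi = A * E * 1.602e-13 / (4*pi*r^2)
psi = 8.7164e+11 * 0.98 * 1.602e-13 / (4*pi*8.7^2)
psi = 1.4387e-04 W/m^2

1.4387e-04


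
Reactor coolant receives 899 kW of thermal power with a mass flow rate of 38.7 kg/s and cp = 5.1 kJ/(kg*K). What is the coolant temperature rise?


dT = Q / (m_dot * cp)
dT = 899 / (38.7 * 5.1)
dT = 4.5549 C

4.5549


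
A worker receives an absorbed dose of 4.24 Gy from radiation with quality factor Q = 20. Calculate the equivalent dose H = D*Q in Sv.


H = D * Q
H = 4.24 * 20
H = 84.800 Sv

84.800


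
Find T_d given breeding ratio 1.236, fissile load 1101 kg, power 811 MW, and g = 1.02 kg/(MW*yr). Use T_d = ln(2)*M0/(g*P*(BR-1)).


Breeding gain G = BR - 1 = 1.236 - 1 = 0.236
Fissile production rate = g * P * G = 1.02 * 811 * 0.236 = 195.22392 kg/yr
T_d = ln(2) * M0 / (g * P * G)
T_d = ln(2) * 1101 / 195.22392 = 3.9091 yr

3.9091


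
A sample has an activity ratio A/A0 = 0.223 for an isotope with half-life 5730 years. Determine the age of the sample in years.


lambda = ln(2) / t_half = ln(2) / 5730 = 1.209681e-04 /yr
t = -ln(A/A0) / lambda
t = -ln(0.223) / 1.209681e-04
t = 12405 yr

12405


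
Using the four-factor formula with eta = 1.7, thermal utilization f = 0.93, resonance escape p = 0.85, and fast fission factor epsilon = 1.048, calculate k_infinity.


k_inf = eta * f * p * epsilon
k_inf = 1.7 * 0.93 * 0.85 * 1.048
k_inf = 1.4084

1.4084


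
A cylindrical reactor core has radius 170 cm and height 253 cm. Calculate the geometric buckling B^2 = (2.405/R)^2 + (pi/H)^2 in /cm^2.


B^2 = (2.405/R)^2 + (pi/H)^2
B^2 = (2.405/170)^2 + (pi/253)^2
B^2 = 3.5433e-04 /cm^2

3.5433e-04


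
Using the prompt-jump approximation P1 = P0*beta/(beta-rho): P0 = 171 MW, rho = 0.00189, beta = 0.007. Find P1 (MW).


P1/P0 = beta / (beta - rho)
P1/P0 = 0.007 / (0.007 - 0.00189) = 1.369863
P1 = 171 * 1.369863 = 234.25 MW

234.25


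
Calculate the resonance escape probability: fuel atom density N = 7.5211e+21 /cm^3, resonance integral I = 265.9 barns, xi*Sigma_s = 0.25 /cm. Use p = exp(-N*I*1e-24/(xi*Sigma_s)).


p = exp(-N * I * 1e-24 / (xi*Sigma_s))
p = exp(-7.5211e+21 * 265.9 * 1e-24 / 0.25)
p = 3.3565e-04

3.3565e-04


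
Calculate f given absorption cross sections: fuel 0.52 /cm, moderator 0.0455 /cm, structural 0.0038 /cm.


f = Sigma_a_fuel / (Sigma_a_fuel + Sigma_a_mod + Sigma_a_other)
f = 0.52 / (0.52 + 0.0455 + 0.0038)
f = 0.91340

0.91340


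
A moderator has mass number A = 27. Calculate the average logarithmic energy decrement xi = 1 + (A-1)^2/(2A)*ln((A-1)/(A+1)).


xi = 1 + (A-1)^2/(2A) * ln((A-1)/(A+1))
xi = 1 + (27-1)^2/(2*27) * ln((27-1)/(27 +1))
xi = 0.072278

0.072278


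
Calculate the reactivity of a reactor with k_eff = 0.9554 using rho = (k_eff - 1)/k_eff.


rho = (k_eff - 1) / k_eff
rho = (0.9554 - 1) / 0.9554
rho = -0.046682

-0.046682


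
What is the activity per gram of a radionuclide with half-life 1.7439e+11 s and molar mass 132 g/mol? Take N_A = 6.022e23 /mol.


lambda = ln(2) / t_half = ln(2) / 1.7439e+11 = 3.974696e-12 /s
SA = lambda * N_A / M
SA = 3.974696e-12 * 6.022e23 / 132
SA = 1.8133e+10 Bq/g

1.8133e+10


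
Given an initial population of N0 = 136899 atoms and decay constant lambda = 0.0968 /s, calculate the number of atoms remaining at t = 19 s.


N = N0 * exp(-lambda * t)
N = 136899 * exp(-0.0968 * 19)
N = 21759

21759


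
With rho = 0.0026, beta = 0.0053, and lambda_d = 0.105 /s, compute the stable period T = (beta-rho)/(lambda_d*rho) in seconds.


T = (beta - rho) / (lambda_d * rho)
T = (0.0053 - 0.0026) / (0.105 * 0.0026)
T = 9.8901 s

9.8901


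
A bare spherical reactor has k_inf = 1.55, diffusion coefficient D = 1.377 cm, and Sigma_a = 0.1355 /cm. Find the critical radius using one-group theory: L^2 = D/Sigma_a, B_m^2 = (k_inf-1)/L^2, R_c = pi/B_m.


L^2 = D / Sigma_a = 1.377 / 0.1355 = 10.16236 cm^2
B_m^2 = (k_inf - 1) / L^2 = (1.55 - 1) / 10.16236 = 0.05412129 /cm^2
For a bare sphere: B_g = pi/R, so R_c = pi / sqrt(B_m^2)
R_c = pi / sqrt(0.05412129) = 13.504 cm

13.504


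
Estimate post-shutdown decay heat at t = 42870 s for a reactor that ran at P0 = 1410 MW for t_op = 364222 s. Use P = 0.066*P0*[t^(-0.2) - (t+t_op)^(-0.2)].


P/P0 = 0.066 * [t^(-0.2) - (t + t_op)^(-0.2)]
P/P0 = 0.066 * [42870^(-0.2) - (42870 + 364222)^(-0.2)]
P/P0 = 0.066 * [0.1184593 - 0.07551991] = 0.002834000
P = 1410 * 0.002834000 = 3.9959 MW

3.9959


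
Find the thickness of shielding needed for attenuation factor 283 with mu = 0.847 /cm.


x = ln(factor) / mu
x = ln(283) / 0.847
x = 6.6652 cm

6.6652


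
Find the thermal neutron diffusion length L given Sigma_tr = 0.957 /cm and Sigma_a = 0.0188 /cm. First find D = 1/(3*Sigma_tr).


D = 1 / (3 * Sigma_tr) = 1 / (3 * 0.957) = 0.3483107 cm
L = sqrt(D / Sigma_a)
L = sqrt(0.3483107 / 0.0188)
L = 4.3043 cm

4.3043


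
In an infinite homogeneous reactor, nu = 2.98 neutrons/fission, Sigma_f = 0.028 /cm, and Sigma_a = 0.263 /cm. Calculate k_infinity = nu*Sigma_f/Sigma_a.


k_inf = nu * Sigma_f / Sigma_a
k_inf = 2.98 * 0.028 / 0.263
k_inf = 0.31726

0.31726


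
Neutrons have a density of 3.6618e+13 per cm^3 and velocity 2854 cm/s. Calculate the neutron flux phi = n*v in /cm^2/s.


phi = n * v
phi = 3.6618e+13 * 2854
phi = 1.0451e+17 /cm^2/s

1.0451e+17


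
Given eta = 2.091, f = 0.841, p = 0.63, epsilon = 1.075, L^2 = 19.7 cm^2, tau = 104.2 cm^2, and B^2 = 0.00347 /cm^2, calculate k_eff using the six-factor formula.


k_inf = eta*f*p*eps = 2.091*0.841*0.63*1.075 = 1.190965
P_TNL = 1/(1 + L^2*B^2) = 1/(1 + 19.7*0.00347) = 0.9360150
P_FNL = exp(-B^2*tau) = exp(-0.00347*104.2) = 0.6965790
k_eff = k_inf * P_TNL * P_FNL = 1.190965 * 0.9360150 * 0.6965790
k_eff = 0.77652

0.77652


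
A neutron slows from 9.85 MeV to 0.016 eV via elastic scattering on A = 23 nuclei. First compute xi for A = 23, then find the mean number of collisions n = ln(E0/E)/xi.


xi = 1 + (A-1)^2/(2A)*ln((A-1)/(A+1)) = 0.08448899 (for A = 23)
n = ln(E0/E) / xi
n = ln(9.85e6 / 0.016) / 0.08448899
n = ln(6.156250e+08) / 0.08448899 = 239.54

239.54


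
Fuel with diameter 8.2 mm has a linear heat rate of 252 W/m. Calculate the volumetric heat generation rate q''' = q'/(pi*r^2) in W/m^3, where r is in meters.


r = D / 2 / 1000 = 8.2 / 2 / 1000 = 0.0041 m
q''' = q' / (pi * r^2)
q''' = 252 / (pi * 0.0041^2)
q''' = 4.7718e+06 W/m^3

4.7718e+06


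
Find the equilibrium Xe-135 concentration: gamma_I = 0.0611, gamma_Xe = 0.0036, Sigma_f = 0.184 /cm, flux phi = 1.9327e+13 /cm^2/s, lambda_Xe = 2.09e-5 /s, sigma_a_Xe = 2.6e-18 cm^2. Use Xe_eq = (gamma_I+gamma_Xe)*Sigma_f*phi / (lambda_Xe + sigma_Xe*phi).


Xe_eq = (gamma_I + gamma_Xe) * Sigma_f * phi / (lambda_Xe + sigma_Xe * phi)
Numerator = (0.0611 + 0.0036) * 0.184 * 1.9327e+13 = 2.300841e+11
Denominator = 2.09e-5 + 2.6e-18 * 1.9327e+13 = 7.115020e-05
Xe_eq = 2.300841e+11 / 7.115020e-05 = 3.2338e+15 /cm^3

3.2338e+15


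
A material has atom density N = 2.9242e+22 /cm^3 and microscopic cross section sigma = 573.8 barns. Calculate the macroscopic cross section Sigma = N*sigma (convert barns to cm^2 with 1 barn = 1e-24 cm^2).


Sigma = N * sigma_barns * 1e-24
Sigma = 2.9242e+22 * 573.8 * 1e-24
Sigma = 16.779 /cm

16.779


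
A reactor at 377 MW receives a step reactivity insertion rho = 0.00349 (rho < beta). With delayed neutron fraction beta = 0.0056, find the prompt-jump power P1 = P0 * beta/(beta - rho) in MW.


P1/P0 = beta / (beta - rho)
P1/P0 = 0.0056 / (0.0056 - 0.00349) = 2.654028
P1 = 377 * 2.654028 = 1000.6 MW

1000.6


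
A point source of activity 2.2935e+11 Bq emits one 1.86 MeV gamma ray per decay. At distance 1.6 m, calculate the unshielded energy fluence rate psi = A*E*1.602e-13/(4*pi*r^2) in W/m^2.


psi = A * E * 1.602e-13 / (4*pi*r^2)
psi = 2.2935e+11 * 1.86 * 1.602e-13 / (4*pi*1.6^2)
psi = 0.0021243 W/m^2

0.0021243


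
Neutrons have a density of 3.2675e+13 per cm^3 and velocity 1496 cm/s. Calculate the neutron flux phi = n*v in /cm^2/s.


phi = n * v
phi = 3.2675e+13 * 1496
phi = 4.8882e+16 /cm^2/s

4.8882e+16


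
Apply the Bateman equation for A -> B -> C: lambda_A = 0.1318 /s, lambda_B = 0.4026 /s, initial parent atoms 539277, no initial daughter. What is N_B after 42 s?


N_B(t) = lambda_A * N_A0 / (lambda_B - lambda_A) * [exp(-lambda_A*t) - exp(-lambda_B*t)]
exp(-0.1318*42) = 0.003943842; exp(-0.4026*42) = 4.533439e-08
N_B = 0.1318 * 539277 / (0.4026 - 0.1318) * (0.003943842 - 4.533439e-08)
N_B = 1035.1

1035.1


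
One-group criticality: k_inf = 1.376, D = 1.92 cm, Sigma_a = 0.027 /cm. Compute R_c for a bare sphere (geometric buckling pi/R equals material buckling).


L^2 = D / Sigma_a = 1.92 / 0.027 = 71.11111 cm^2
B_m^2 = (k_inf - 1) / L^2 = (1.376 - 1) / 71.11111 = 0.005287500 /cm^2
For a bare sphere: B_g = pi/R, so R_c = pi / sqrt(B_m^2)
R_c = pi / sqrt(0.005287500) = 43.204 cm

43.204


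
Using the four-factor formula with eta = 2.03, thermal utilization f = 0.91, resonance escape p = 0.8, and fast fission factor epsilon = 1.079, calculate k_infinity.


k_inf = eta * f * p * epsilon
k_inf = 2.03 * 0.91 * 0.8 * 1.079
k_inf = 1.5946

1.5946


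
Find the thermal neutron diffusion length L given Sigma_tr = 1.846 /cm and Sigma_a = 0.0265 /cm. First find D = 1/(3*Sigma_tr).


D = 1 / (3 * Sigma_tr) = 1 / (3 * 1.846) = 0.1805706 cm
L = sqrt(D / Sigma_a)
L = sqrt(0.1805706 / 0.0265)
L = 2.6104 cm

2.6104


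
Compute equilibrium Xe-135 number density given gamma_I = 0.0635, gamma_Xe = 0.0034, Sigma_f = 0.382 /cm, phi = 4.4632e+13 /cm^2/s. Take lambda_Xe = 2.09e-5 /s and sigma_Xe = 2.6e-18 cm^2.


Xe_eq = (gamma_I + gamma_Xe) * Sigma_f * phi / (lambda_Xe + sigma_Xe * phi)
Numerator = (0.0635 + 0.0034) * 0.382 * 4.4632e+13 = 1.140606e+12
Denominator = 2.09e-5 + 2.6e-18 * 4.4632e+13 = 1.369432e-04
Xe_eq = 1.140606e+12 / 1.369432e-04 = 8.3290e+15 /cm^3

8.3290e+15


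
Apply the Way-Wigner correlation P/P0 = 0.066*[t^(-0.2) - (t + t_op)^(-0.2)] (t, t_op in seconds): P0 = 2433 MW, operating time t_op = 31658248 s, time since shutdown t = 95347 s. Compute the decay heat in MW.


P/P0 = 0.066 * [t^(-0.2) - (t + t_op)^(-0.2)]
P/P0 = 0.066 * [95347^(-0.2) - (95347 + 31658248)^(-0.2)]
P/P0 = 0.066 * [0.1009575 - 0.03159668] = 0.004577814
P = 2433 * 0.004577814 = 11.138 MW

11.138


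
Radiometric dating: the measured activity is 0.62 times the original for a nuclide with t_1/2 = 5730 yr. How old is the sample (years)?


lambda = ln(2) / t_half = ln(2) / 5730 = 1.209681e-04 /yr
t = -ln(A/A0) / lambda
t = -ln(0.62) / 1.209681e-04
t = 3951.8 yr

3951.8


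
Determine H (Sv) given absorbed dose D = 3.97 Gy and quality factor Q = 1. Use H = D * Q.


H = D * Q
H = 3.97 * 1
H = 3.9700 Sv

3.9700


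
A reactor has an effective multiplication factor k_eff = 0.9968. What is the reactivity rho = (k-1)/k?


rho = (k_eff - 1) / k_eff
rho = (0.9968 - 1) / 0.9968
rho = -0.0032103

-0.0032103


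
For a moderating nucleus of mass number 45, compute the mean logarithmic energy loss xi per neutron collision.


xi = 1 + (A-1)^2/(2A) * ln((A-1)/(A+1))
xi = 1 + (45-1)^2/(2*45) * ln((45-1)/(45 +1))
xi = 0.043793

0.043793


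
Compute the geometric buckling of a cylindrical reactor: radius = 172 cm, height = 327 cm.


B^2 = (2.405/R)^2 + (pi/H)^2
B^2 = (2.405/172)^2 + (pi/327)^2
B^2 = 2.8781e-04 /cm^2

2.8781e-04


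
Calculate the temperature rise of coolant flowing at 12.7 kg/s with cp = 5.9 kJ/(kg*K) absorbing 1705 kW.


dT = Q / (m_dot * cp)
dT = 1705 / (12.7 * 5.9)
dT = 22.755 C

22.755


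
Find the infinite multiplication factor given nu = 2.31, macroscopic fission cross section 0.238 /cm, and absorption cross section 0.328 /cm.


k_inf = nu * Sigma_f / Sigma_a
k_inf = 2.31 * 0.238 / 0.328
k_inf = 1.6762

1.6762


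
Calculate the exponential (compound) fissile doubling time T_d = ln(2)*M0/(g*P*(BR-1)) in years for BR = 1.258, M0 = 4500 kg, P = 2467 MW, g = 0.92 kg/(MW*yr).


Breeding gain G = BR - 1 = 1.258 - 1 = 0.258
Fissile production rate = g * P * G = 0.92 * 2467 * 0.258 = 585.56712 kg/yr
T_d = ln(2) * M0 / (g * P * G)
T_d = ln(2) * 4500 / 585.56712 = 5.3267 yr

5.3267


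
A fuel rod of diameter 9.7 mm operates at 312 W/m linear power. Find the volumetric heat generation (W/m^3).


r = D / 2 / 1000 = 9.7 / 2 / 1000 = 0.00485 m
q''' = q' / (pi * r^2)
q''' = 312 / (pi * 0.00485^2)
q''' = 4.2220e+06 W/m^3

4.2220e+06


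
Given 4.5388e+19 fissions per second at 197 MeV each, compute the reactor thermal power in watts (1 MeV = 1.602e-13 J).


P = fission_rate * E_MeV * 1.602e-13
P = 4.5388e+19 * 197 * 1.602e-13
P = 1.4324e+09 W

1.4324e+09


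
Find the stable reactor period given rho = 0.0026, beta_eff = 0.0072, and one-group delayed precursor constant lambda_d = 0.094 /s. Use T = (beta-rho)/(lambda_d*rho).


T = (beta - rho) / (lambda_d * rho)
T = (0.0072 - 0.0026) / (0.094 * 0.0026)
T = 18.822 s

18.822


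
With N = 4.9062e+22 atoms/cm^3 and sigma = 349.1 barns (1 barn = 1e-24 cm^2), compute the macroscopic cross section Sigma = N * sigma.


Sigma = N * sigma_barns * 1e-24
Sigma = 4.9062e+22 * 349.1 * 1e-24
Sigma = 17.128 /cm

17.128


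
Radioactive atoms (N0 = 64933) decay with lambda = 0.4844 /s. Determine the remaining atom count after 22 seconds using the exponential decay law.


N = N0 * exp(-lambda * t)
N = 64933 * exp(-0.4844 * 22)
N = 1.5285

1.5285


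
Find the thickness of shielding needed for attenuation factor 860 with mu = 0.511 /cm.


x = ln(factor) / mu
x = ln(860) / 0.511
x = 13.223 cm

13.223


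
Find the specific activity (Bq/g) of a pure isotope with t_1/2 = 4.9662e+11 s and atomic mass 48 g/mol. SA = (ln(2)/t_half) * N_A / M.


lambda = ln(2) / t_half = ln(2) / 4.9662e+11 = 1.395729e-12 /s
SA = lambda * N_A / M
SA = 1.395729e-12 * 6.022e23 / 48
SA = 1.7511e+10 Bq/g

1.7511e+10


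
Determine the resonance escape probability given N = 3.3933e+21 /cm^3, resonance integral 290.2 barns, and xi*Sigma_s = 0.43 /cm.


p = exp(-N * I * 1e-24 / (xi*Sigma_s))
p = exp(-3.3933e+21 * 290.2 * 1e-24 / 0.43)
p = 0.10126

0.10126


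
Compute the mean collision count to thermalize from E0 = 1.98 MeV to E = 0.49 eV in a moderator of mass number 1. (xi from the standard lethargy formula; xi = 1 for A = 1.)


xi = 1 + (A-1)^2/(2A)*ln((A-1)/(A+1)) = 1 (for A = 1)
n = ln(E0/E) / xi
n = ln(1.98e6 / 0.49) / 1
n = ln(4.040816e+06) / 1 = 15.212

15.212


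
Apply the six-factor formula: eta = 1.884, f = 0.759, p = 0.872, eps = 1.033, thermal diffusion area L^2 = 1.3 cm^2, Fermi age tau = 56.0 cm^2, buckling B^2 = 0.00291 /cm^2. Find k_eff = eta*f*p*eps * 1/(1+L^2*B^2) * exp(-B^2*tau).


k_inf = eta*f*p*eps = 1.884*0.759*0.872*1.033 = 1.288070
P_TNL = 1/(1 + L^2*B^2) = 1/(1 + 1.3*0.00291) = 0.9962313
P_FNL = exp(-B^2*tau) = exp(-0.00291*56.0) = 0.8496252
k_eff = k_inf * P_TNL * P_FNL = 1.288070 * 0.9962313 * 0.8496252
k_eff = 1.0903

1.0903


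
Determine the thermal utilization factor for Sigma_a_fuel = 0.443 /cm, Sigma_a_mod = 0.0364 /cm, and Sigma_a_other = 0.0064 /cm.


f = Sigma_a_fuel / (Sigma_a_fuel + Sigma_a_mod + Sigma_a_other)
f = 0.443 / (0.443 + 0.0364 + 0.0064)
f = 0.91190

0.91190


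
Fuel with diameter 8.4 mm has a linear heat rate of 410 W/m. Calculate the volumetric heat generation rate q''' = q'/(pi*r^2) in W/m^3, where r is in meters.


r = D / 2 / 1000 = 8.4 / 2 / 1000 = 0.0042 m
q''' = q' / (pi * r^2)
q''' = 410 / (pi * 0.0042^2)
q''' = 7.3984e+06 W/m^3

7.3984e+06


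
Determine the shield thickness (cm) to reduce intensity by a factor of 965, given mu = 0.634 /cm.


x = ln(factor) / mu
x = ln(965) / 0.634
x = 10.839 cm

10.839


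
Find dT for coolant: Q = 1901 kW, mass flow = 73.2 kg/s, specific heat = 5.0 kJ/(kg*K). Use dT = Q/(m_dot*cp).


dT = Q / (m_dot * cp)
dT = 1901 / (73.2 * 5.0)
dT = 5.1940 C

5.1940


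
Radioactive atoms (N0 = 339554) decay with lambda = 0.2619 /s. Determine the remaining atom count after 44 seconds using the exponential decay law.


N = N0 * exp(-lambda * t)
N = 339554 * exp(-0.2619 * 44)
N = 3.3595

3.3595


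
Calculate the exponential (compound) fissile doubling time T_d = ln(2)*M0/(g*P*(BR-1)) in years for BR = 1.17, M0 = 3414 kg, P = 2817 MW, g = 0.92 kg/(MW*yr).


Breeding gain G = BR - 1 = 1.17 - 1 = 0.17
Fissile production rate = g * P * G = 0.92 * 2817 * 0.17 = 440.5788 kg/yr
T_d = ln(2) * M0 / (g * P * G)
T_d = ln(2) * 3414 / 440.5788 = 5.3711 yr

5.3711


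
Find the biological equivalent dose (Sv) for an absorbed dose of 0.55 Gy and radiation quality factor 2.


H = D * Q
H = 0.55 * 2
H = 1.1000 Sv

1.1000


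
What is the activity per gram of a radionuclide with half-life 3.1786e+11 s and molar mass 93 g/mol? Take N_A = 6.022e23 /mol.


lambda = ln(2) / t_half = ln(2) / 3.1786e+11 = 2.180668e-12 /s
SA = lambda * N_A / M
SA = 2.180668e-12 * 6.022e23 / 93
SA = 1.4120e+10 Bq/g

1.4120e+10


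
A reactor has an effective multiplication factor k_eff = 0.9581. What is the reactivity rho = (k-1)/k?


rho = (k_eff - 1) / k_eff
rho = (0.9581 - 1) / 0.9581
rho = -0.043732

-0.043732


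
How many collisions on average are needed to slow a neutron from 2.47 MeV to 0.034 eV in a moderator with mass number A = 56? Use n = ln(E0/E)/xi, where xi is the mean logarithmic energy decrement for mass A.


xi = 1 + (A-1)^2/(2A)*ln((A-1)/(A+1)) = 0.03529286 (for A = 56)
n = ln(E0/E) / xi
n = ln(2.47e6 / 0.034) / 0.03529286
n = ln(7.264706e+07) / 0.03529286 = 512.88

512.88


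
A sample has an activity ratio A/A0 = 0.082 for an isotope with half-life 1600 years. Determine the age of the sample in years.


lambda = ln(2) / t_half = ln(2) / 1600 = 4.332170e-04 /yr
t = -ln(A/A0) / lambda
t = -ln(0.082) / 4.332170e-04
t = 5773.2 yr

5773.2


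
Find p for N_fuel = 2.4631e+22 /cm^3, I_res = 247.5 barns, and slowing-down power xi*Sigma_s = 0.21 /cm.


p = exp(-N * I * 1e-24 / (xi*Sigma_s))
p = exp(-2.4631e+22 * 247.5 * 1e-24 / 0.21)
p = 2.4700e-13

2.4700e-13


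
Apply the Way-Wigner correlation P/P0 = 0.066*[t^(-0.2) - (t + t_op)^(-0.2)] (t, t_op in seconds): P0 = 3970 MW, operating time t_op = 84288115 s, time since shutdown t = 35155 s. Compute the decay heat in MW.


P/P0 = 0.066 * [t^(-0.2) - (t + t_op)^(-0.2)]
P/P0 = 0.066 * [35155^(-0.2) - (35155 + 84288115)^(-0.2)]
P/P0 = 0.066 * [0.1232544 - 0.02599025] = 0.006419434
P = 3970 * 0.006419434 = 25.485 MW

25.485


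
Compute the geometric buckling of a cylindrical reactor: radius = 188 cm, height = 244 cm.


B^2 = (2.405/R)^2 + (pi/H)^2
B^2 = (2.405/188)^2 + (pi/244)^2
B^2 = 3.2942e-04 /cm^2

3.2942e-04


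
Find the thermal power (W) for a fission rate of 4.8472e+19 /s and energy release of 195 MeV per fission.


P = fission_rate * E_MeV * 1.602e-13
P = 4.8472e+19 * 195 * 1.602e-13
P = 1.5142e+09 W

1.5142e+09


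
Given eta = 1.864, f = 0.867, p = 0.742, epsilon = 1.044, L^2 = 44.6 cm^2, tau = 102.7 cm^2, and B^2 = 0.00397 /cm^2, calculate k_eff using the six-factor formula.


k_inf = eta*f*p*eps = 1.864*0.867*0.742*1.044 = 1.251899
P_TNL = 1/(1 + L^2*B^2) = 1/(1 + 44.6*0.00397) = 0.8495729
P_FNL = exp(-B^2*tau) = exp(-0.00397*102.7) = 0.6651658
k_eff = k_inf * P_TNL * P_FNL = 1.251899 * 0.8495729 * 0.6651658
k_eff = 0.70746

0.70746


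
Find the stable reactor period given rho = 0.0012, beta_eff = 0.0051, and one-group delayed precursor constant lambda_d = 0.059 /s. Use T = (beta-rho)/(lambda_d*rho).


T = (beta - rho) / (lambda_d * rho)
T = (0.0051 - 0.0012) / (0.059 * 0.0012)
T = 55.085 s

55.085


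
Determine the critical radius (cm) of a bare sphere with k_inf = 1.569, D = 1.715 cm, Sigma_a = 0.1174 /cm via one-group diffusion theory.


L^2 = D / Sigma_a = 1.715 / 0.1174 = 14.60818 cm^2
B_m^2 = (k_inf - 1) / L^2 = (1.569 - 1) / 14.60818 = 0.03895078 /cm^2
For a bare sphere: B_g = pi/R, so R_c = pi / sqrt(B_m^2)
R_c = pi / sqrt(0.03895078) = 15.918 cm

15.918


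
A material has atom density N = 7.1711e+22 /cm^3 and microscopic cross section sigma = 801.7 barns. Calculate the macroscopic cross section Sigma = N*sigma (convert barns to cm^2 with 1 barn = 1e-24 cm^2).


Sigma = N * sigma_barns * 1e-24
Sigma = 7.1711e+22 * 801.7 * 1e-24
Sigma = 57.491 /cm

57.491


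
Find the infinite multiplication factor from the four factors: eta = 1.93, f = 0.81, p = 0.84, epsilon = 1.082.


k_inf = eta * f * p * epsilon
k_inf = 1.93 * 0.81 * 0.84 * 1.082
k_inf = 1.4209

1.4209


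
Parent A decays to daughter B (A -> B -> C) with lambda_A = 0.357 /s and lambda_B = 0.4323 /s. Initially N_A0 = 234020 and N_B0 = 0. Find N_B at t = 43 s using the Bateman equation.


N_B(t) = lambda_A * N_A0 / (lambda_B - lambda_A) * [exp(-lambda_A*t) - exp(-lambda_B*t)]
exp(-0.357*43) = 2.153503e-07; exp(-0.4323*43) = 8.451685e-09
N_B = 0.357 * 234020 / (0.4323 - 0.357) * (2.153503e-07 - 8.451685e-09)
N_B = 0.22955

0.22955


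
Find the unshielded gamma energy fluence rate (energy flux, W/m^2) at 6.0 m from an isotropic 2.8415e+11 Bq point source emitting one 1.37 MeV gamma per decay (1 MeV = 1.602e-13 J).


psi = A * E * 1.602e-13 / (4*pi*r^2)
psi = 2.8415e+11 * 1.37 * 1.602e-13 / (4*pi*6.0^2)
psi = 1.3785e-04 W/m^2

1.3785e-04


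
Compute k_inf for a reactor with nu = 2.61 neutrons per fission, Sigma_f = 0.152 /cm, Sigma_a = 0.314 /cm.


k_inf = nu * Sigma_f / Sigma_a
k_inf = 2.61 * 0.152 / 0.314
k_inf = 1.2634

1.2634


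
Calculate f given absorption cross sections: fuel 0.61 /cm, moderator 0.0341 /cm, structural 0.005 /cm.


f = Sigma_a_fuel / (Sigma_a_fuel + Sigma_a_mod + Sigma_a_other)
f = 0.61 / (0.61 + 0.0341 + 0.005)
f = 0.93976

0.93976


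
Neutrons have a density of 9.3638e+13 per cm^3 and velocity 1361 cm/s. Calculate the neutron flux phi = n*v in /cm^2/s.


phi = n * v
phi = 9.3638e+13 * 1361
phi = 1.2744e+17 /cm^2/s

1.2744e+17


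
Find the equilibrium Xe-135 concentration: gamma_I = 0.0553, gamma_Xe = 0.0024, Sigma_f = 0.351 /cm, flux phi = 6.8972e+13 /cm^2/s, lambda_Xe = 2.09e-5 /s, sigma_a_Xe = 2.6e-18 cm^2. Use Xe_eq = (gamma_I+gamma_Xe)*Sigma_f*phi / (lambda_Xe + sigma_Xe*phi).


Xe_eq = (gamma_I + gamma_Xe) * Sigma_f * phi / (lambda_Xe + sigma_Xe * phi)
Numerator = (0.0553 + 0.0024) * 0.351 * 6.8972e+13 = 1.396869e+12
Denominator = 2.09e-5 + 2.6e-18 * 6.8972e+13 = 2.002272e-04
Xe_eq = 1.396869e+12 / 2.002272e-04 = 6.9764e+15 /cm^3

6.9764e+15
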